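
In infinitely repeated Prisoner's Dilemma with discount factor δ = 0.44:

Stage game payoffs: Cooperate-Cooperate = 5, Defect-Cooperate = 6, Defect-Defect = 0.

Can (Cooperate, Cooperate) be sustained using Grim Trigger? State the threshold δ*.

δ* = 0.1667; since δ = 0.44 ≥ 0.1667, cooperation can be sustained

Work:
For Grim Trigger:
Cooperate forever: 5/(1-δ)
Defect then punished: 6 + 0·δ/(1-δ)
Need: 5/(1-δ) ≥ 6 + 0·δ/(1-δ)
Solving: δ ≥ (T-R)/(T-P) = (6-5)/(6-0) = 0.1667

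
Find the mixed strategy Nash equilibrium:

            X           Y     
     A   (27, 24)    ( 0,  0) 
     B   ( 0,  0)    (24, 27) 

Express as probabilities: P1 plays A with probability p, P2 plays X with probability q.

p = 0.5294, q = 0.4706

Work:
Find probabilities that make opponent indifferent:
P2 chooses q to make P1 indifferent between A and B
P1 chooses p to make P2 indifferent between X and Y
Mixed NE: P1 plays (A: 0.5294, B: 0.4706), P2 plays (X: 0.4706, Y: 0.5294)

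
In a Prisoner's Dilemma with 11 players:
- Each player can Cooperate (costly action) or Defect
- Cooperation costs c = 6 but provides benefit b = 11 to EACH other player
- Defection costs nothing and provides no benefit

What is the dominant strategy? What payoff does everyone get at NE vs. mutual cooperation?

Dominant: Defect; NE payoff = 0; Coop payoff = 104

Work:
Defect dominates (saves cost c = 6, benefit to others is external)
NE: All defect → everyone gets 0
If all cooperate: each receives (10)×11 - 6 = 104
Social dilemma: 104 > 0 but NE gives 0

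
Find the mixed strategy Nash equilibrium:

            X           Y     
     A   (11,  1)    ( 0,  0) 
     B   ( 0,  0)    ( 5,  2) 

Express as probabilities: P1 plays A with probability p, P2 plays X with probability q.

p = 0.6667, q = 0.3125

Work:
Find probabilities that make opponent indifferent:
P2 chooses q to make P1 indifferent between A and B
P1 chooses p to make P2 indifferent between X and Y
Mixed NE: P1 plays (A: 0.6667, B: 0.3333), P2 plays (X: 0.3125, Y: 0.6875)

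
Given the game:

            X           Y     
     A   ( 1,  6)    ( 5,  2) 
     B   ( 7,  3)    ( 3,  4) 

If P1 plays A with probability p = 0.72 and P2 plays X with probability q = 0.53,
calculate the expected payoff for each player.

E[P1] = 3.5072, E[P2] = 3.938

Work:
E[P1] = p·q·π₁(A,X) + p·(1-q)·π₁(A,Y) + (1-p)·q·π₁(B,X) + (1-p)·(1-q)·π₁(B,Y)
= 0.72·0.53·1 + 0.72·0.47·5 + 0.28·0.53·7 + 0.28·0.47·3
= 3.5072

E[P2] = 3.938 (similar calculation)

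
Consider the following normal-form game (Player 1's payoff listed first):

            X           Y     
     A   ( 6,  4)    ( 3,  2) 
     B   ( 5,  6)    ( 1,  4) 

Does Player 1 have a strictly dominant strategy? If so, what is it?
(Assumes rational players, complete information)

Yes, Player 1's strictly dominant strategy is A

Work:
A strategy strictly dominates another if it gives a strictly higher payoff against every opponent action. Compare each pair of P1's strategies column-by-column:
  A vs B: [6 vs 5, 3 vs 1] → A strictly dominates B
  B vs A: [5 vs 6, 1 vs 3] → B does not strictly dominate A (column X: 5 ≤ 6)
A strictly dominates every other strategy → strictly dominant.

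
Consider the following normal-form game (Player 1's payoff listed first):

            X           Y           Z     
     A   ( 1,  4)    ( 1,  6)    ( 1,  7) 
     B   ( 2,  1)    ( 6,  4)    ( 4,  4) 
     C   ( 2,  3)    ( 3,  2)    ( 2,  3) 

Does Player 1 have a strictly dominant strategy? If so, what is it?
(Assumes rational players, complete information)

No strictly dominant strategy exists for Player 1

Work:
A strategy strictly dominates another if it gives a strictly higher payoff against every opponent action. Compare each pair of P1's strategies column-by-column:
  A vs B: [1 vs 2, 1 vs 6, 1 vs 4] → A does not strictly dominate B (column X: 1 ≤ 2)
  A vs C: [1 vs 2, 1 vs 3, 1 vs 2] → A does not strictly dominate C (column X: 1 ≤ 2)
  B vs A: [2 vs 1, 6 vs 1, 4 vs 1] → B strictly dominates A
  B vs C: [2 vs 2, 6 vs 3, 4 vs 2] → B does not strictly dominate C (column X: 2 ≤ 2)
  C vs A: [2 vs 1, 3 vs 1, 2 vs 1] → C strictly dominates A
  C vs B: [2 vs 2, 3 vs 6, 2 vs 4] → C does not strictly dominate B (column X: 2 ≤ 2)
No single strategy strictly dominates all others → no strictly dominant strategy.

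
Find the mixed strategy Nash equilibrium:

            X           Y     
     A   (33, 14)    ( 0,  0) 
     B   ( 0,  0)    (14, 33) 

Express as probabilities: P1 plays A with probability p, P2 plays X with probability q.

p = 0.7021, q = 0.2979

Work:
Find probabilities that make opponent indifferent:
P2 chooses q to make P1 indifferent between A and B
P1 chooses p to make P2 indifferent between X and Y
Mixed NE: P1 plays (A: 0.7021, B: 0.2979), P2 plays (X: 0.2979, Y: 0.7021)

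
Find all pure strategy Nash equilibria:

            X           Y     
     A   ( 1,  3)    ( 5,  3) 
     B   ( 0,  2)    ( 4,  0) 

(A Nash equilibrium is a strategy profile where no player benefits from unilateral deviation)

Nash equilibrium: (A, X), (A, Y)

Work:
Best responses:
  P1 vs X: payoffs [1, 0] → best response A (payoff 1)
  P1 vs Y: payoffs [5, 4] → best response A (payoff 5)
  P2 vs A: payoffs [3, 3] → best response X/Y (payoff 3)
  P2 vs B: payoffs [2, 0] → best response X (payoff 2)
Mutual best responses: (A,X), (A,Y) → Nash equilibria.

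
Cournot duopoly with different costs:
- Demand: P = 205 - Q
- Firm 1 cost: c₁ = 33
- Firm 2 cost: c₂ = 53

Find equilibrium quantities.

q₁* = 64.0, q₂* = 44.0

Work:
Reaction: q₁ = (205 - 33 - q₂)/2
Reaction: q₂ = (205 - 53 - q₁)/2
Solve simultaneously:
q₁* = (205 - 2×33 + 53)/3 = 64.0
q₂* = (205 - 2×53 + 33)/3 = 44.0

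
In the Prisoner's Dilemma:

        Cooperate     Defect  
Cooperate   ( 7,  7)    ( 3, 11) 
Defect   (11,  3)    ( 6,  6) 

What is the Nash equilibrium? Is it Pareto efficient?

(Defect, Defect) is NE; not Pareto efficient

Work:
Defect dominates Cooperate for both players:
If P2 cooperates: Defect (11) > Cooperate (7)
If P2 defects: Defect (6) > Cooperate (3)
NE: (Defect, Defect) with payoff (6, 6)
But (Cooperate, Cooperate) = (7, 7) Pareto dominates (6, 6)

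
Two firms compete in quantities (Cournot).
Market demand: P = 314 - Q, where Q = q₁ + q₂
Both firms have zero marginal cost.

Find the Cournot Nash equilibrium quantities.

q₁* = q₂* = 104.67; P* = 104.67

Work:
Profit: π_i = P·q_i = (a - q_i - q_j)·q_i
FOC: ∂π_i/∂q_i = a - 2q_i - q_j = 0
Reaction function: q_i = (314 - q_j)/2
Symmetry: q* = 314/3 = 104.67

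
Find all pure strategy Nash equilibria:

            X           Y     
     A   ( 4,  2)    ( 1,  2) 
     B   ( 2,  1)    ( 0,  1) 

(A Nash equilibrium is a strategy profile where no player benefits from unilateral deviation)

Nash equilibrium: (A, X), (A, Y)

Work:
Best responses:
  P1 vs X: payoffs [4, 2] → best response A (payoff 4)
  P1 vs Y: payoffs [1, 0] → best response A (payoff 1)
  P2 vs A: payoffs [2, 2] → best response X/Y (payoff 2)
  P2 vs B: payoffs [1, 1] → best response X/Y (payoff 1)
Mutual best responses: (A,X), (A,Y) → Nash equilibria.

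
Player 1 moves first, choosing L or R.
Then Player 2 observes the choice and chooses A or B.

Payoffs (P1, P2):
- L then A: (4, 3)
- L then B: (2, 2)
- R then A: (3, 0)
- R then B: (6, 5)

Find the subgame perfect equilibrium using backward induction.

P1 plays R, P2 plays A after L and B after R; Payoff (6, 5)

Work:
Backward induction:
After L: P2 chooses A → P1 gets 4
After R: P2 chooses B → P1 gets 6
P1 chooses R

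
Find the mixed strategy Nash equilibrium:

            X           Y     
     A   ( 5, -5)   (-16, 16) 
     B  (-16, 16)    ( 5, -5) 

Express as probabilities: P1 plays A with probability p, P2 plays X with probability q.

p = 0.5, q = 0.5

Work:
Find probabilities that make opponent indifferent:
P2 chooses q to make P1 indifferent between A and B
P1 chooses p to make P2 indifferent between X and Y
Mixed NE: P1 plays (A: 0.5, B: 0.5), P2 plays (X: 0.5, Y: 0.5)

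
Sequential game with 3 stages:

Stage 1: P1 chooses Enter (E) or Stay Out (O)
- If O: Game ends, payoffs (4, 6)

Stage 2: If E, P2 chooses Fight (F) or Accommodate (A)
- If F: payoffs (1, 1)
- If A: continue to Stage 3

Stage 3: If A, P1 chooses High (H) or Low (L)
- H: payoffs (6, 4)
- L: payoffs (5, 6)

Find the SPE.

SPE: (E, A, H); Outcome (6, 4)

Work:
Stage 3: P1 chooses H (6 vs 5)
Stage 2: P2: F->1, A->4 (anticipating H). Choose A
Stage 1: P1: O->4, E->6 (anticipating A, H). Choose E
SPE path: E -> A -> H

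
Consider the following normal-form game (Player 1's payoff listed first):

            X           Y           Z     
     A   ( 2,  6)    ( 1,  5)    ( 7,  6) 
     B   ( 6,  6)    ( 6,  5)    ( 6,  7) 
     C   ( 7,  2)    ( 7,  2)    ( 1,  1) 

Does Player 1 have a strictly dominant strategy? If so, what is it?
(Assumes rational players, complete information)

No strictly dominant strategy exists for Player 1

Work:
A strategy strictly dominates another if it gives a strictly higher payoff against every opponent action. Compare each pair of P1's strategies column-by-column:
  A vs B: [2 vs 6, 1 vs 6, 7 vs 6] → A does not strictly dominate B (column X: 2 ≤ 6)
  A vs C: [2 vs 7, 1 vs 7, 7 vs 1] → A does not strictly dominate C (column X: 2 ≤ 7)
  B vs A: [6 vs 2, 6 vs 1, 6 vs 7] → B does not strictly dominate A (column Z: 6 ≤ 7)
  B vs C: [6 vs 7, 6 vs 7, 6 vs 1] → B does not strictly dominate C (column X: 6 ≤ 7)
  C vs A: [7 vs 2, 7 vs 1, 1 vs 7] → C does not strictly dominate A (column Z: 1 ≤ 7)
  C vs B: [7 vs 6, 7 vs 6, 1 vs 6] → C does not strictly dominate B (column Z: 1 ≤ 6)
No single strategy strictly dominates all others → no strictly dominant strategy.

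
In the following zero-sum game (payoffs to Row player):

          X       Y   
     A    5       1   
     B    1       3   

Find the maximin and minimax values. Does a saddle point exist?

Maximin = 1, Minimax = 3, Saddle: False

Work:
Row minimums: [1, 1] → maximin = 1
Column maximums: [5, 3] → minimax = 3
No saddle point (maximin ≠ minimax). Mixed strategy needed.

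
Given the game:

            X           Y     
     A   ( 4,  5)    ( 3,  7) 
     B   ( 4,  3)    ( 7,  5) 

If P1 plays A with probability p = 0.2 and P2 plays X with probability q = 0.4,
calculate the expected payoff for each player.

E[P1] = 5.32, E[P2] = 4.6

Work:
E[P1] = p·q·π₁(A,X) + p·(1-q)·π₁(A,Y) + (1-p)·q·π₁(B,X) + (1-p)·(1-q)·π₁(B,Y)
= 0.2·0.4·4 + 0.2·0.6·3 + 0.8·0.4·4 + 0.8·0.6·7
= 5.32

E[P2] = 4.6 (similar calculation)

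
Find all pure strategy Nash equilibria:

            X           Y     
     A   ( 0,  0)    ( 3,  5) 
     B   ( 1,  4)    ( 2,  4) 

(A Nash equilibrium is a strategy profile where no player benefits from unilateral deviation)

Nash equilibrium: (A, Y), (B, X)

Work:
Best responses:
  P1 vs X: payoffs [0, 1] → best response B (payoff 1)
  P1 vs Y: payoffs [3, 2] → best response A (payoff 3)
  P2 vs A: payoffs [0, 5] → best response Y (payoff 5)
  P2 vs B: payoffs [4, 4] → best response X/Y (payoff 4)
Mutual best responses: (A,Y), (B,X) → Nash equilibria.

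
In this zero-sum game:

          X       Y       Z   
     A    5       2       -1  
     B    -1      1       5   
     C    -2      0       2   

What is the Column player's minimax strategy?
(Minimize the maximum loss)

Column should play Y, value = 2

Work:
Column player minimizes Row's maximum payoff:
Column X: max payoff to Row = 5
Column Y: max payoff to Row = 2
Column Z: max payoff to Row = 5
Minimum is 2, achieved by column Y.
Minimax strategy: Y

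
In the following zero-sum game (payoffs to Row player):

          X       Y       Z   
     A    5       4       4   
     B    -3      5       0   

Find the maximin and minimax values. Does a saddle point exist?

Maximin = 4, Minimax = 4, Saddle: True

Work:
Row minimums: [4, -3] → maximin = 4
Column maximums: [5, 5, 4] → minimax = 4
Saddle point exists! Game value = 4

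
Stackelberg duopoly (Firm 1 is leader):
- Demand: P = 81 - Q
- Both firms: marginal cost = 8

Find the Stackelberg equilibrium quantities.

q₁* (leader) = 36.5, q₂* (follower) = 18.25

Work:
Follower's reaction: q₂ = (a - c - q₁)/2
Leader substitutes: π₁ = q₁·(a - q₁ - (a-c-q₁)/2 - c)
FOC: q₁* = (81 - 8)/2 = 36.50
Then: q₂* = (81 - 8 - 36.5)/2 = 18.25
Leader has first-mover advantage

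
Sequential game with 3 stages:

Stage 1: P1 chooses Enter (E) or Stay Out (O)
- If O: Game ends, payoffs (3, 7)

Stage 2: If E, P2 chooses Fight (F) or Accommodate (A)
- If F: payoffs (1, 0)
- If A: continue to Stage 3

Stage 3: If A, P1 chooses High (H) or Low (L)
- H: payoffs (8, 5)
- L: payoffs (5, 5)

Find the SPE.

SPE: (E, A, H); Outcome (8, 5)

Work:
Stage 3: P1 chooses H (8 vs 5)
Stage 2: P2: F->0, A->5 (anticipating H). Choose A
Stage 1: P1: O->3, E->8 (anticipating A, H). Choose E
SPE path: E -> A -> H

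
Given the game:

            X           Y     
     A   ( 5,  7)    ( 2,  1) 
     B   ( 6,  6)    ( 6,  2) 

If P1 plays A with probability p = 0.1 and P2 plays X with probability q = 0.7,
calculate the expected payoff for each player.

E[P1] = 5.81, E[P2] = 4.84

Work:
E[P1] = p·q·π₁(A,X) + p·(1-q)·π₁(A,Y) + (1-p)·q·π₁(B,X) + (1-p)·(1-q)·π₁(B,Y)
= 0.1·0.7·5 + 0.1·0.3·2 + 0.9·0.7·6 + 0.9·0.3·6
= 5.81

E[P2] = 4.84 (similar calculation)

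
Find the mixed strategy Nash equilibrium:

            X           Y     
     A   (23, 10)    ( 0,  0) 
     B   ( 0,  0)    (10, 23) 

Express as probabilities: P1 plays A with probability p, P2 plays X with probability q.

p = 0.697, q = 0.303

Work:
Find probabilities that make opponent indifferent:
P2 chooses q to make P1 indifferent between A and B
P1 chooses p to make P2 indifferent between X and Y
Mixed NE: P1 plays (A: 0.697, B: 0.303), P2 plays (X: 0.303, Y: 0.697)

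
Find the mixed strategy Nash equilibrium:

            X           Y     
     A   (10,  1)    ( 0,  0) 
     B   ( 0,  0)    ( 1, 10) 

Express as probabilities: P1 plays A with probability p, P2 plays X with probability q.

p = 0.9091, q = 0.0909

Work:
Find probabilities that make opponent indifferent:
P2 chooses q to make P1 indifferent between A and B
P1 chooses p to make P2 indifferent between X and Y
Mixed NE: P1 plays (A: 0.9091, B: 0.0909), P2 plays (X: 0.0909, Y: 0.9091)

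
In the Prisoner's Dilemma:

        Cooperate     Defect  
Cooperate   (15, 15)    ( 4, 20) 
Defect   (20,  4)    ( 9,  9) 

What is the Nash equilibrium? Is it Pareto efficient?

(Defect, Defect) is NE; not Pareto efficient

Work:
Defect dominates Cooperate for both players:
If P2 cooperates: Defect (20) > Cooperate (15)
If P2 defects: Defect (9) > Cooperate (4)
NE: (Defect, Defect) with payoff (9, 9)
But (Cooperate, Cooperate) = (15, 15) Pareto dominates (9, 9)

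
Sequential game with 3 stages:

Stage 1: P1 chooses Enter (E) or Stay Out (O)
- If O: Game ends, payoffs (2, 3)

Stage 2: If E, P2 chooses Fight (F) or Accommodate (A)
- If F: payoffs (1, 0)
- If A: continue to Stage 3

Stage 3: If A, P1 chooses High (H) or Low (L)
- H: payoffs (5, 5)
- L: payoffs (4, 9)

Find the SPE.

SPE: (E, A, H); Outcome (5, 5)

Work:
Stage 3: P1 chooses H (5 vs 4)
Stage 2: P2: F->0, A->5 (anticipating H). Choose A
Stage 1: P1: O->2, E->5 (anticipating A, H). Choose E
SPE path: E -> A -> H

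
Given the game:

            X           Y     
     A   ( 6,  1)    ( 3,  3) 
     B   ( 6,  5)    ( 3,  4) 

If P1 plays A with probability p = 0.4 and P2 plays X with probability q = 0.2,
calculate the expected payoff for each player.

E[P1] = 3.6, E[P2] = 3.56

Work:
E[P1] = p·q·π₁(A,X) + p·(1-q)·π₁(A,Y) + (1-p)·q·π₁(B,X) + (1-p)·(1-q)·π₁(B,Y)
= 0.4·0.2·6 + 0.4·0.8·3 + 0.6·0.2·6 + 0.6·0.8·3
= 3.6

E[P2] = 3.56 (similar calculation)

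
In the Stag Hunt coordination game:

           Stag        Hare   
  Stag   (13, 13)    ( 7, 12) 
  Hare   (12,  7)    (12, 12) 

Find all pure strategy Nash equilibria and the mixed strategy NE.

Pure NE: (Stag, Stag) and (Hare, Hare); Mixed NE: p = 0.8333, q = 0.8333

Work:
Check pure NE:
(Stag, Stag): (13, 13) - no unilateral deviation beneficial
(Hare, Hare): (12, 12) - no unilateral deviation beneficial
Mixed NE: P1 plays Stag with p = 0.8333, P2 plays Stag with q = 0.8333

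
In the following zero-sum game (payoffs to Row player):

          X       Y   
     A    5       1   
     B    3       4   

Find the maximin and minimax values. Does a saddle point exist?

Maximin = 3, Minimax = 4, Saddle: False

Work:
Row minimums: [1, 3] → maximin = 3
Column maximums: [5, 4] → minimax = 4
No saddle point (maximin ≠ minimax). Mixed strategy needed.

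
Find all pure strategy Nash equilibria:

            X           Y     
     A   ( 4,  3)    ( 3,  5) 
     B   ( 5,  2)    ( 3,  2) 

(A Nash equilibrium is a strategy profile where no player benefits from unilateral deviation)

Nash equilibrium: (A, Y), (B, X), (B, Y)

Work:
Best responses:
  P1 vs X: payoffs [4, 5] → best response B (payoff 5)
  P1 vs Y: payoffs [3, 3] → best response A/B (payoff 3)
  P2 vs A: payoffs [3, 5] → best response Y (payoff 5)
  P2 vs B: payoffs [2, 2] → best response X/Y (payoff 2)
Mutual best responses: (A,Y), (B,X), (B,Y) → Nash equilibria.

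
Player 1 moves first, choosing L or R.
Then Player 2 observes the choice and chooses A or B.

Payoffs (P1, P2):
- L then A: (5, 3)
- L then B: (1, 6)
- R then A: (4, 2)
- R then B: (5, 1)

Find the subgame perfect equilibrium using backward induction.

P1 plays R, P2 plays B after L and A after R; Payoff (4, 2)

Work:
Backward induction:
After L: P2 chooses B → P1 gets 1
After R: P2 chooses A → P1 gets 4
P1 chooses R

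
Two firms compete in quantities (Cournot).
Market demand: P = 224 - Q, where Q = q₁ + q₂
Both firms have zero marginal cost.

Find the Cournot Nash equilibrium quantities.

q₁* = q₂* = 74.67; P* = 74.67

Work:
Profit: π_i = P·q_i = (a - q_i - q_j)·q_i
FOC: ∂π_i/∂q_i = a - 2q_i - q_j = 0
Reaction function: q_i = (224 - q_j)/2
Symmetry: q* = 224/3 = 74.67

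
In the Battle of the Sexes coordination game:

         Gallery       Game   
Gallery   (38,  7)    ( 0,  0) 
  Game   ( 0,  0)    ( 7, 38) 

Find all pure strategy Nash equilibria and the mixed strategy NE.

Pure NE: (Gallery, Gallery) and (Game, Game); Mixed NE: p = 0.8444, q = 0.1556

Work:
Check pure NE:
(Gallery, Gallery): (38, 7) - no unilateral deviation beneficial
(Game, Game): (7, 38) - no unilateral deviation beneficial
Mixed NE: P1 plays Gallery with p = 0.8444, P2 plays Gallery with q = 0.1556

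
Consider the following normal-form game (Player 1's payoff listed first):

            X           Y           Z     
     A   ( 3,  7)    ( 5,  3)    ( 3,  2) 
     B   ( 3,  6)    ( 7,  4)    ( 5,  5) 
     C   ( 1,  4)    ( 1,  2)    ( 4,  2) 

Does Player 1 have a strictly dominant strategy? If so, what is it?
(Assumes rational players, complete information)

No strictly dominant strategy exists for Player 1

Work:
A strategy strictly dominates another if it gives a strictly higher payoff against every opponent action. Compare each pair of P1's strategies column-by-column:
  A vs B: [3 vs 3, 5 vs 7, 3 vs 5] → A does not strictly dominate B (column X: 3 ≤ 3)
  A vs C: [3 vs 1, 5 vs 1, 3 vs 4] → A does not strictly dominate C (column Z: 3 ≤ 4)
  B vs A: [3 vs 3, 7 vs 5, 5 vs 3] → B does not strictly dominate A (column X: 3 ≤ 3)
  B vs C: [3 vs 1, 7 vs 1, 5 vs 4] → B strictly dominates C
  C vs A: [1 vs 3, 1 vs 5, 4 vs 3] → C does not strictly dominate A (column X: 1 ≤ 3)
  C vs B: [1 vs 3, 1 vs 7, 4 vs 5] → C does not strictly dominate B (column X: 1 ≤ 3)
No single strategy strictly dominates all others → no strictly dominant strategy.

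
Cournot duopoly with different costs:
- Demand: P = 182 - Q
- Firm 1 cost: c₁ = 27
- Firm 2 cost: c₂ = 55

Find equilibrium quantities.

q₁* = 61.0, q₂* = 33.0

Work:
Reaction: q₁ = (182 - 27 - q₂)/2
Reaction: q₂ = (182 - 55 - q₁)/2
Solve simultaneously:
q₁* = (182 - 2×27 + 55)/3 = 61.0
q₂* = (182 - 2×55 + 27)/3 = 33.0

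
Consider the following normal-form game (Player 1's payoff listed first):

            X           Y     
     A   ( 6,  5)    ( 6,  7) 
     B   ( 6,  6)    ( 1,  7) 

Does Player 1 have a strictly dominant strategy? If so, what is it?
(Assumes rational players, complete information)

No strictly dominant strategy exists for Player 1

Work:
A strategy strictly dominates another if it gives a strictly higher payoff against every opponent action. Compare each pair of P1's strategies column-by-column:
  A vs B: [6 vs 6, 6 vs 1] → A does not strictly dominate B (column X: 6 ≤ 6)
  B vs A: [6 vs 6, 1 vs 6] → B does not strictly dominate A (column X: 6 ≤ 6)
No single strategy strictly dominates all others → no strictly dominant strategy.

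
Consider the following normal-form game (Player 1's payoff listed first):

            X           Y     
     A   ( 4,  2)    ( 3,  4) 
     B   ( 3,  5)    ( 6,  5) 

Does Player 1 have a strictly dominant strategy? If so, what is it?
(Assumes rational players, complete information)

No strictly dominant strategy exists for Player 1

Work:
A strategy strictly dominates another if it gives a strictly higher payoff against every opponent action. Compare each pair of P1's strategies column-by-column:
  A vs B: [4 vs 3, 3 vs 6] → A does not strictly dominate B (column Y: 3 ≤ 6)
  B vs A: [3 vs 4, 6 vs 3] → B does not strictly dominate A (column X: 3 ≤ 4)
No single strategy strictly dominates all others → no strictly dominant strategy.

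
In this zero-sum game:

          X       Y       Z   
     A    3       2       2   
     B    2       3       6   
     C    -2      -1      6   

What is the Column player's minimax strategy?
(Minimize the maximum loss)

Column should play X or Y (all achieve the minimum), value = 3

Work:
Column player minimizes Row's maximum payoff:
Column X: max payoff to Row = 3
Column Y: max payoff to Row = 3
Column Z: max payoff to Row = 6
Minimum is 3, achieved by columns X, Y (tied).
Each of X or Y is a minimax strategy.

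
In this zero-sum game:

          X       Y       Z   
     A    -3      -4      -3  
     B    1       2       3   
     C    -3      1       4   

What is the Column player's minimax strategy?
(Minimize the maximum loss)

Column should play X, value = 1

Work:
Column player minimizes Row's maximum payoff:
Column X: max payoff to Row = 1
Column Y: max payoff to Row = 2
Column Z: max payoff to Row = 4
Minimum is 1, achieved by column X.
Minimax strategy: X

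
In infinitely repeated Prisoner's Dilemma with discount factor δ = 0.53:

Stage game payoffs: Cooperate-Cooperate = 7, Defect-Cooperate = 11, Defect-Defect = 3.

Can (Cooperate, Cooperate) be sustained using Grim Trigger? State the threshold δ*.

δ* = 0.5; since δ = 0.53 ≥ 0.5, cooperation can be sustained

Work:
For Grim Trigger:
Cooperate forever: 7/(1-δ)
Defect then punished: 11 + 3·δ/(1-δ)
Need: 7/(1-δ) ≥ 11 + 3·δ/(1-δ)
Solving: δ ≥ (T-R)/(T-P) = (11-7)/(11-3) = 0.5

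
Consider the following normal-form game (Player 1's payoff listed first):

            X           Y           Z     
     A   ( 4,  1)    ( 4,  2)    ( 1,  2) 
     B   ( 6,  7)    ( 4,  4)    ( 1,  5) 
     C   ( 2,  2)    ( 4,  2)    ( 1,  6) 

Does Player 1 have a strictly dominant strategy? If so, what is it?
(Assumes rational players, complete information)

No strictly dominant strategy exists for Player 1

Work:
A strategy strictly dominates another if it gives a strictly higher payoff against every opponent action. Compare each pair of P1's strategies column-by-column:
  A vs B: [4 vs 6, 4 vs 4, 1 vs 1] → A does not strictly dominate B (column X: 4 ≤ 6)
  A vs C: [4 vs 2, 4 vs 4, 1 vs 1] → A does not strictly dominate C (column Y: 4 ≤ 4)
  B vs A: [6 vs 4, 4 vs 4, 1 vs 1] → B does not strictly dominate A (column Y: 4 ≤ 4)
  B vs C: [6 vs 2, 4 vs 4, 1 vs 1] → B does not strictly dominate C (column Y: 4 ≤ 4)
  C vs A: [2 vs 4, 4 vs 4, 1 vs 1] → C does not strictly dominate A (column X: 2 ≤ 4)
  C vs B: [2 vs 6, 4 vs 4, 1 vs 1] → C does not strictly dominate B (column X: 2 ≤ 6)
No single strategy strictly dominates all others → no strictly dominant strategy.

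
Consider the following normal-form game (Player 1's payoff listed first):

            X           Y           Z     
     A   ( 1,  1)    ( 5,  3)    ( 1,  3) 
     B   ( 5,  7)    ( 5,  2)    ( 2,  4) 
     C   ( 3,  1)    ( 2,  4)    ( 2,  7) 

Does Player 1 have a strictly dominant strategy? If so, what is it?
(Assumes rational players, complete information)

No strictly dominant strategy exists for Player 1

Work:
A strategy strictly dominates another if it gives a strictly higher payoff against every opponent action. Compare each pair of P1's strategies column-by-column:
  A vs B: [1 vs 5, 5 vs 5, 1 vs 2] → A does not strictly dominate B (column X: 1 ≤ 5)
  A vs C: [1 vs 3, 5 vs 2, 1 vs 2] → A does not strictly dominate C (column X: 1 ≤ 3)
  B vs A: [5 vs 1, 5 vs 5, 2 vs 1] → B does not strictly dominate A (column Y: 5 ≤ 5)
  B vs C: [5 vs 3, 5 vs 2, 2 vs 2] → B does not strictly dominate C (column Z: 2 ≤ 2)
  C vs A: [3 vs 1, 2 vs 5, 2 vs 1] → C does not strictly dominate A (column Y: 2 ≤ 5)
  C vs B: [3 vs 5, 2 vs 5, 2 vs 2] → C does not strictly dominate B (column X: 3 ≤ 5)
No single strategy strictly dominates all others → no strictly dominant strategy.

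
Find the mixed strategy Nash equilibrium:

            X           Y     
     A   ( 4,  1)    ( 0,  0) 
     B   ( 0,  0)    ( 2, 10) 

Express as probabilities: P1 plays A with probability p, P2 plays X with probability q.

p = 0.9091, q = 0.3333

Work:
Find probabilities that make opponent indifferent:
P2 chooses q to make P1 indifferent between A and B
P1 chooses p to make P2 indifferent between X and Y
Mixed NE: P1 plays (A: 0.9091, B: 0.0909), P2 plays (X: 0.3333, Y: 0.6667)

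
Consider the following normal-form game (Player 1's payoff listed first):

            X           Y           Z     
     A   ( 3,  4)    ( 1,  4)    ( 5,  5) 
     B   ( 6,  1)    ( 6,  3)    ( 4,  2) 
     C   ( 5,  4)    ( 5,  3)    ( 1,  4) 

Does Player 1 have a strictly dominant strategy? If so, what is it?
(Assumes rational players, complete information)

No strictly dominant strategy exists for Player 1

Work:
A strategy strictly dominates another if it gives a strictly higher payoff against every opponent action. Compare each pair of P1's strategies column-by-column:
  A vs B: [3 vs 6, 1 vs 6, 5 vs 4] → A does not strictly dominate B (column X: 3 ≤ 6)
  A vs C: [3 vs 5, 1 vs 5, 5 vs 1] → A does not strictly dominate C (column X: 3 ≤ 5)
  B vs A: [6 vs 3, 6 vs 1, 4 vs 5] → B does not strictly dominate A (column Z: 4 ≤ 5)
  B vs C: [6 vs 5, 6 vs 5, 4 vs 1] → B strictly dominates C
  C vs A: [5 vs 3, 5 vs 1, 1 vs 5] → C does not strictly dominate A (column Z: 1 ≤ 5)
  C vs B: [5 vs 6, 5 vs 6, 1 vs 4] → C does not strictly dominate B (column X: 5 ≤ 6)
No single strategy strictly dominates all others → no strictly dominant strategy.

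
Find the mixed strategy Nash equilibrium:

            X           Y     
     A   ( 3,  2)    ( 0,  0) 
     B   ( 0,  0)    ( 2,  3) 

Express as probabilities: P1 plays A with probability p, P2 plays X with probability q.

p = 0.6, q = 0.4

Work:
Find probabilities that make opponent indifferent:
P2 chooses q to make P1 indifferent between A and B
P1 chooses p to make P2 indifferent between X and Y
Mixed NE: P1 plays (A: 0.6, B: 0.4), P2 plays (X: 0.4, Y: 0.6)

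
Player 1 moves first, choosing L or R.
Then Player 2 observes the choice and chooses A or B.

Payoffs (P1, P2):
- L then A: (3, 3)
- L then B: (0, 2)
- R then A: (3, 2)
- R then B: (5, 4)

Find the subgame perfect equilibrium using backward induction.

P1 plays R, P2 plays A after L and B after R; Payoff (5, 4)

Work:
Backward induction:
After L: P2 chooses A → P1 gets 3
After R: P2 chooses B → P1 gets 5
P1 chooses R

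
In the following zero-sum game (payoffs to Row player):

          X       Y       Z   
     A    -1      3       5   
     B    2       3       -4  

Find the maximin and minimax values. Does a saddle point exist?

Maximin = -1, Minimax = 2, Saddle: False

Work:
Row minimums: [-1, -4] → maximin = -1
Column maximums: [2, 3, 5] → minimax = 2
No saddle point (maximin ≠ minimax). Mixed strategy needed.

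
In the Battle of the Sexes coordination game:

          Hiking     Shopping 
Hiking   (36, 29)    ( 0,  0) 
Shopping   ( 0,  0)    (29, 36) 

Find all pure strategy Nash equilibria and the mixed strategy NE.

Pure NE: (Hiking, Hiking) and (Shopping, Shopping); Mixed NE: p = 0.5538, q = 0.4462

Work:
Check pure NE:
(Hiking, Hiking): (36, 29) - no unilateral deviation beneficial
(Shopping, Shopping): (29, 36) - no unilateral deviation beneficial
Mixed NE: P1 plays Hiking with p = 0.5538, P2 plays Hiking with q = 0.4462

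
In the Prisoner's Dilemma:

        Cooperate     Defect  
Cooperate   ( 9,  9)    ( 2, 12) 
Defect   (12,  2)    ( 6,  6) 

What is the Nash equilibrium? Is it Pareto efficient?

(Defect, Defect) is NE; not Pareto efficient

Work:
Defect dominates Cooperate for both players:
If P2 cooperates: Defect (12) > Cooperate (9)
If P2 defects: Defect (6) > Cooperate (2)
NE: (Defect, Defect) with payoff (6, 6)
But (Cooperate, Cooperate) = (9, 9) Pareto dominates (6, 6)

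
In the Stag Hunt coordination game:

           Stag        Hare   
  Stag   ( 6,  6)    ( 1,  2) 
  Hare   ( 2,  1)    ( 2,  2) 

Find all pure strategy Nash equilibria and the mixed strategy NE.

Pure NE: (Stag, Stag) and (Hare, Hare); Mixed NE: p = 0.2, q = 0.2

Work:
Check pure NE:
(Stag, Stag): (6, 6) - no unilateral deviation beneficial
(Hare, Hare): (2, 2) - no unilateral deviation beneficial
Mixed NE: P1 plays Stag with p = 0.2, P2 plays Stag with q = 0.2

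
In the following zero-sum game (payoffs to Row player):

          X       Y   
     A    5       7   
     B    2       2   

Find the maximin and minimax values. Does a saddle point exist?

Maximin = 5, Minimax = 5, Saddle: True

Work:
Row minimums: [5, 2] → maximin = 5
Column maximums: [5, 7] → minimax = 5
Saddle point exists! Game value = 5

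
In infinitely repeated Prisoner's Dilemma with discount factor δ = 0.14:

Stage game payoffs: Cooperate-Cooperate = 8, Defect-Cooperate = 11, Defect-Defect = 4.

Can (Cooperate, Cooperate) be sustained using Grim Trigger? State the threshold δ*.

δ* = 0.4286; since δ = 0.14 < 0.4286, cooperation cannot be sustained

Work:
For Grim Trigger:
Cooperate forever: 8/(1-δ)
Defect then punished: 11 + 4·δ/(1-δ)
Need: 8/(1-δ) ≥ 11 + 4·δ/(1-δ)
Solving: δ ≥ (T-R)/(T-P) = (11-8)/(11-4) = 0.4286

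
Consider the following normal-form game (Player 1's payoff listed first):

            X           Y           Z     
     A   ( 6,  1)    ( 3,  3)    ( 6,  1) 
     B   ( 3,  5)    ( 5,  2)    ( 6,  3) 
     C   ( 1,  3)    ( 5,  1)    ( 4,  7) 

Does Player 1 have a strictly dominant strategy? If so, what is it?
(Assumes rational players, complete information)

No strictly dominant strategy exists for Player 1

Work:
A strategy strictly dominates another if it gives a strictly higher payoff against every opponent action. Compare each pair of P1's strategies column-by-column:
  A vs B: [6 vs 3, 3 vs 5, 6 vs 6] → A does not strictly dominate B (column Y: 3 ≤ 5)
  A vs C: [6 vs 1, 3 vs 5, 6 vs 4] → A does not strictly dominate C (column Y: 3 ≤ 5)
  B vs A: [3 vs 6, 5 vs 3, 6 vs 6] → B does not strictly dominate A (column X: 3 ≤ 6)
  B vs C: [3 vs 1, 5 vs 5, 6 vs 4] → B does not strictly dominate C (column Y: 5 ≤ 5)
  C vs A: [1 vs 6, 5 vs 3, 4 vs 6] → C does not strictly dominate A (column X: 1 ≤ 6)
  C vs B: [1 vs 3, 5 vs 5, 4 vs 6] → C does not strictly dominate B (column X: 1 ≤ 3)
No single strategy strictly dominates all others → no strictly dominant strategy.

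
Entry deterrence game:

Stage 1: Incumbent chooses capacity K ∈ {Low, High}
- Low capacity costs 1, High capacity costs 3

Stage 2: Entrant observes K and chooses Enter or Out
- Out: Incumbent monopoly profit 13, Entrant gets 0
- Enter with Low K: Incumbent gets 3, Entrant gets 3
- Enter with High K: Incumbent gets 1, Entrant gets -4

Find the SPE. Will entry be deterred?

SPE: (High, Enter|Low, Out|High); Entry deterred. Incumbent net profit = 10

Work:
After Low K: Entrant enters (3 > 0)
After High K: Entrant stays out (-4 < 0)
Incumbent: Low → 3−1=2, High → 13−3=10
Incumbent chooses High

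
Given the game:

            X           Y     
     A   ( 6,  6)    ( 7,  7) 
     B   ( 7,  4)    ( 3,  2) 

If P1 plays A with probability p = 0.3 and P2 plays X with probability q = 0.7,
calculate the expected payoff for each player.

E[P1] = 5.95, E[P2] = 4.27

Work:
E[P1] = p·q·π₁(A,X) + p·(1-q)·π₁(A,Y) + (1-p)·q·π₁(B,X) + (1-p)·(1-q)·π₁(B,Y)
= 0.3·0.7·6 + 0.3·0.3·7 + 0.7·0.7·7 + 0.7·0.3·3
= 5.95

E[P2] = 4.27 (similar calculation)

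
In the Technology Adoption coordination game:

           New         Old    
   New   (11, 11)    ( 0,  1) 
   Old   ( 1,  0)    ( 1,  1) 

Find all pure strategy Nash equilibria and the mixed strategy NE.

Pure NE: (New, New) and (Old, Old); Mixed NE: p = 0.0909, q = 0.0909

Work:
Check pure NE:
(New, New): (11, 11) - no unilateral deviation beneficial
(Old, Old): (1, 1) - no unilateral deviation beneficial
Mixed NE: P1 plays New with p = 0.0909, P2 plays New with q = 0.0909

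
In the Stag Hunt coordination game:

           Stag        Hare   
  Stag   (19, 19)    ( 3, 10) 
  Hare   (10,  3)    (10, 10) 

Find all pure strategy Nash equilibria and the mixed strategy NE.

Pure NE: (Stag, Stag) and (Hare, Hare); Mixed NE: p = 0.4375, q = 0.4375

Work:
Check pure NE:
(Stag, Stag): (19, 19) - no unilateral deviation beneficial
(Hare, Hare): (10, 10) - no unilateral deviation beneficial
Mixed NE: P1 plays Stag with p = 0.4375, P2 plays Stag with q = 0.4375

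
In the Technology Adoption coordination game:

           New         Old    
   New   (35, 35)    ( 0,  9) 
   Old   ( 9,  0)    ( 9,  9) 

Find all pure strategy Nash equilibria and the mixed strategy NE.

Pure NE: (New, New) and (Old, Old); Mixed NE: p = 0.2571, q = 0.2571

Work:
Check pure NE:
(New, New): (35, 35) - no unilateral deviation beneficial
(Old, Old): (9, 9) - no unilateral deviation beneficial
Mixed NE: P1 plays New with p = 0.2571, P2 plays New with q = 0.2571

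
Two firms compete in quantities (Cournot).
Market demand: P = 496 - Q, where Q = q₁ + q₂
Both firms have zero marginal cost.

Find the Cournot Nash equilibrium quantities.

q₁* = q₂* = 165.33; P* = 165.33

Work:
Profit: π_i = P·q_i = (a - q_i - q_j)·q_i
FOC: ∂π_i/∂q_i = a - 2q_i - q_j = 0
Reaction function: q_i = (496 - q_j)/2
Symmetry: q* = 496/3 = 165.33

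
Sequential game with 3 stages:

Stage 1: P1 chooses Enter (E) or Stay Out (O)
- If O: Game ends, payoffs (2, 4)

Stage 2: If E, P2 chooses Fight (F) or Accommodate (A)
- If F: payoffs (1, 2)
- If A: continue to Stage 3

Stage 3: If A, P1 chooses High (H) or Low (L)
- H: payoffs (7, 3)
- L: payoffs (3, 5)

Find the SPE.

SPE: (E, A, H); Outcome (7, 3)

Work:
Stage 3: P1 chooses H (7 vs 3)
Stage 2: P2: F->2, A->3 (anticipating H). Choose A
Stage 1: P1: O->2, E->7 (anticipating A, H). Choose E
SPE path: E -> A -> H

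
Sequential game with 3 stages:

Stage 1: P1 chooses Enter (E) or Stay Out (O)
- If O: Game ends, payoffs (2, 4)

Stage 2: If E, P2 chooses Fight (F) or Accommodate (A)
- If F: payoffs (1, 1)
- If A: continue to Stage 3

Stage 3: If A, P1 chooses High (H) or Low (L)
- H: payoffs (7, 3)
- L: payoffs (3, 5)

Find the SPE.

SPE: (E, A, H); Outcome (7, 3)

Work:
Stage 3: P1 chooses H (7 vs 3)
Stage 2: P2: F->1, A->3 (anticipating H). Choose A
Stage 1: P1: O->2, E->7 (anticipating A, H). Choose E
SPE path: E -> A -> H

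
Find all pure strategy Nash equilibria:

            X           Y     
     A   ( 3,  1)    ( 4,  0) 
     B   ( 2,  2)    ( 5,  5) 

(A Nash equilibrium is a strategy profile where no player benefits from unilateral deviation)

Nash equilibrium: (A, X), (B, Y)

Work:
Best responses:
  P1 vs X: payoffs [3, 2] → best response A (payoff 3)
  P1 vs Y: payoffs [4, 5] → best response B (payoff 5)
  P2 vs A: payoffs [1, 0] → best response X (payoff 1)
  P2 vs B: payoffs [2, 5] → best response Y (payoff 5)
Mutual best responses: (A,X), (B,Y) → Nash equilibria.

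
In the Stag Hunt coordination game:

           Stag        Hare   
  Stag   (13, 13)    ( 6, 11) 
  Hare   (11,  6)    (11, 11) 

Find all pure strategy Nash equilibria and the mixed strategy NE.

Pure NE: (Stag, Stag) and (Hare, Hare); Mixed NE: p = 0.7143, q = 0.7143

Work:
Check pure NE:
(Stag, Stag): (13, 13) - no unilateral deviation beneficial
(Hare, Hare): (11, 11) - no unilateral deviation beneficial
Mixed NE: P1 plays Stag with p = 0.7143, P2 plays Stag with q = 0.7143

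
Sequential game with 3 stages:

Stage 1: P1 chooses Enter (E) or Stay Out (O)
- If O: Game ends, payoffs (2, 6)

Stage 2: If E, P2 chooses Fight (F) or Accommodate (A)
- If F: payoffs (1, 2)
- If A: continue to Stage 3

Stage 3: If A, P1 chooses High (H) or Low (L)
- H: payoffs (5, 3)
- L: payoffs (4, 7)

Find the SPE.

SPE: (E, A, H); Outcome (5, 3)

Work:
Stage 3: P1 chooses H (5 vs 4)
Stage 2: P2: F->2, A->3 (anticipating H). Choose A
Stage 1: P1: O->2, E->5 (anticipating A, H). Choose E
SPE path: E -> A -> H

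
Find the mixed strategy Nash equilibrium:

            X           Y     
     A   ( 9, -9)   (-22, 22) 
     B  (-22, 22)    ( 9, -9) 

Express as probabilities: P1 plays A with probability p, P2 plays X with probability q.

p = 0.5, q = 0.5

Work:
Find probabilities that make opponent indifferent:
P2 chooses q to make P1 indifferent between A and B
P1 chooses p to make P2 indifferent between X and Y
Mixed NE: P1 plays (A: 0.5, B: 0.5), P2 plays (X: 0.5, Y: 0.5)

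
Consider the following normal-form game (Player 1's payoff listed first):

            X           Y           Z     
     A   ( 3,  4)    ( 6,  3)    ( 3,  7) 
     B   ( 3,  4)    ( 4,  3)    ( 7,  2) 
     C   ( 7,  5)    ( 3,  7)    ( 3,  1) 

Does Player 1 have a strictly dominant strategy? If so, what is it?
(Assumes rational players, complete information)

No strictly dominant strategy exists for Player 1

Work:
A strategy strictly dominates another if it gives a strictly higher payoff against every opponent action. Compare each pair of P1's strategies column-by-column:
  A vs B: [3 vs 3, 6 vs 4, 3 vs 7] → A does not strictly dominate B (column X: 3 ≤ 3)
  A vs C: [3 vs 7, 6 vs 3, 3 vs 3] → A does not strictly dominate C (column X: 3 ≤ 7)
  B vs A: [3 vs 3, 4 vs 6, 7 vs 3] → B does not strictly dominate A (column X: 3 ≤ 3)
  B vs C: [3 vs 7, 4 vs 3, 7 vs 3] → B does not strictly dominate C (column X: 3 ≤ 7)
  C vs A: [7 vs 3, 3 vs 6, 3 vs 3] → C does not strictly dominate A (column Y: 3 ≤ 6)
  C vs B: [7 vs 3, 3 vs 4, 3 vs 7] → C does not strictly dominate B (column Y: 3 ≤ 4)
No single strategy strictly dominates all others → no strictly dominant strategy.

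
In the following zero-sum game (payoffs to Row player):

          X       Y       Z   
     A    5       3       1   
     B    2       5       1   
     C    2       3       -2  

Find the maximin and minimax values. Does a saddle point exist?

Maximin = 1, Minimax = 1, Saddle: True

Work:
Row minimums: [1, 1, -2] → maximin = 1
Column maximums: [5, 5, 1] → minimax = 1
Saddle point exists! Game value = 1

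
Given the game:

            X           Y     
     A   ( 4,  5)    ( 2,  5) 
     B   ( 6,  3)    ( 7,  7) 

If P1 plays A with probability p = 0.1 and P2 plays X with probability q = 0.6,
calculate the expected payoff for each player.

E[P1] = 6.08, E[P2] = 4.64

Work:
E[P1] = p·q·π₁(A,X) + p·(1-q)·π₁(A,Y) + (1-p)·q·π₁(B,X) + (1-p)·(1-q)·π₁(B,Y)
= 0.1·0.6·4 + 0.1·0.4·2 + 0.9·0.6·6 + 0.9·0.4·7
= 6.08

E[P2] = 4.64 (similar calculation)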